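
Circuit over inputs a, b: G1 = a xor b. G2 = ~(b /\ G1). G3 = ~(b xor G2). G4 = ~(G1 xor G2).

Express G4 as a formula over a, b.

~((a xor b) xor (~(b /\ (a xor b))))

G1 = a xor b
G2 = ~(b /\ G1) = ~(b /\ (a xor b))
G4 = ~(G1 xor G2) = ~((a xor b) xor (~(b /\ (a xor b))))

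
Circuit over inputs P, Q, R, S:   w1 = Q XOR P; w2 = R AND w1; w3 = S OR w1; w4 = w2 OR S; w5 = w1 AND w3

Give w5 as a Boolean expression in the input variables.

w1 = Q XOR P
w3 = S OR w1 = S OR (Q XOR P)
w5 = w1 AND w3 = (Q XOR P) AND (S OR (Q XOR P))

(Q XOR P) AND (S OR (Q XOR P))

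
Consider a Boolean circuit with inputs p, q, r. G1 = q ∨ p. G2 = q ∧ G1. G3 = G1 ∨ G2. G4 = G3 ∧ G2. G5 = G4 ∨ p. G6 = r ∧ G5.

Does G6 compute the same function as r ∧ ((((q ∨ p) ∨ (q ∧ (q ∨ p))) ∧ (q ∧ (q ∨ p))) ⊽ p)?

G1 = q ∨ p
G2 = q ∧ G1 = q ∧ (q ∨ p)
G3 = G1 ∨ G2 = (q ∨ p) ∨ (q ∧ (q ∨ p))
G4 = G3 ∧ G2 = ((q ∨ p) ∨ (q ∧ (q ∨ p))) ∧ (q ∧ (q ∨ p))
G5 = G4 ∨ p = (((q ∨ p) ∨ (q ∧ (q ∨ p))) ∧ (q ∧ (q ∨ p))) ∨ p
G6 = r ∧ G5 = r ∧ ((((q ∨ p) ∨ (q ∧ (q ∨ p))) ∧ (q ∧ (q ∨ p))) ∨ p)
At p=0, q=0, r=1: circuit gives 0, formula gives 1.

No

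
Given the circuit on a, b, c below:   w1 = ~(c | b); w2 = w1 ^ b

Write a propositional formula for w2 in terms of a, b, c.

w1 = ~(c | b)
w2 = w1 ^ b = (~(c | b)) ^ b

(~(c | b)) ^ b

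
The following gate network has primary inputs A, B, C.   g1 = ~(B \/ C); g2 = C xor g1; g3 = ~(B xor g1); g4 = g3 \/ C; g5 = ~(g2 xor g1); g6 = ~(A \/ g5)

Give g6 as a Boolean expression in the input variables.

~(A \/ (~((C xor (~(B \/ C))) xor (~(B \/ C)))))

g1 = ~(B \/ C)
g2 = C xor g1 = C xor (~(B \/ C))
g5 = ~(g2 xor g1) = ~((C xor (~(B \/ C))) xor (~(B \/ C)))
g6 = ~(A \/ g5) = ~(A \/ (~((C xor (~(B \/ C))) xor (~(B \/ C)))))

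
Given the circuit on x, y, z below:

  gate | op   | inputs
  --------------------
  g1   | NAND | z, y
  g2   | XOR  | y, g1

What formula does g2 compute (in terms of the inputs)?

g1 = z NAND y
g2 = y XOR g1 = y XOR (z NAND y)

y XOR (z NAND y)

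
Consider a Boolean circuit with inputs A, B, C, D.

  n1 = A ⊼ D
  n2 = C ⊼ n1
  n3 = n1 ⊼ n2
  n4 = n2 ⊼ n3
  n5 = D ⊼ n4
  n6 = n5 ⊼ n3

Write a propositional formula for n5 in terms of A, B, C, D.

D ⊼ ((C ⊼ (A ⊼ D)) ⊼ ((A ⊼ D) ⊼ (C ⊼ (A ⊼ D))))

n1 = A ⊼ D
n2 = C ⊼ n1 = C ⊼ (A ⊼ D)
n3 = n1 ⊼ n2 = (A ⊼ D) ⊼ (C ⊼ (A ⊼ D))
n4 = n2 ⊼ n3 = (C ⊼ (A ⊼ D)) ⊼ ((A ⊼ D) ⊼ (C ⊼ (A ⊼ D)))
n5 = D ⊼ n4 = D ⊼ ((C ⊼ (A ⊼ D)) ⊼ ((A ⊼ D) ⊼ (C ⊼ (A ⊼ D))))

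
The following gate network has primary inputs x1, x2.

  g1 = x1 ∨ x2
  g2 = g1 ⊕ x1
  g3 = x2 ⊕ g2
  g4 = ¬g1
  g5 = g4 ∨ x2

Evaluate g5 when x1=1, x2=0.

0

g1 = 1 ∨ 0 = 1
g4 = ¬1 = 0
g5 = 0 ∨ 0 = 0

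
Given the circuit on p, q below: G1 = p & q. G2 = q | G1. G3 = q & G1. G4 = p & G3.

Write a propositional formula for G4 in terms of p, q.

G1 = p & q
G3 = q & G1 = q & (p & q)
G4 = p & G3 = p & (q & (p & q))

p & (q & (p & q))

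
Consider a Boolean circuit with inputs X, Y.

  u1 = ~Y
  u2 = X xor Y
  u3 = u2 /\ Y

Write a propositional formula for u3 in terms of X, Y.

u2 = X xor Y
u3 = u2 /\ Y = (X xor Y) /\ Y

(X xor Y) /\ Y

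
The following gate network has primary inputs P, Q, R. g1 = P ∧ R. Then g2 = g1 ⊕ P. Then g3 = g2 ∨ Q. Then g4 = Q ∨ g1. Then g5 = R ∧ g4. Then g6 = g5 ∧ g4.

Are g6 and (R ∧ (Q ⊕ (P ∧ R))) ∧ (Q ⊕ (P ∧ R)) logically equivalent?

g1 = P ∧ R
g4 = Q ∨ g1 = Q ∨ (P ∧ R)
g5 = R ∧ g4 = R ∧ (Q ∨ (P ∧ R))
g6 = g5 ∧ g4 = (R ∧ (Q ∨ (P ∧ R))) ∧ (Q ∨ (P ∧ R))
At P=1, Q=1, R=1: circuit gives 1, formula gives 0.

No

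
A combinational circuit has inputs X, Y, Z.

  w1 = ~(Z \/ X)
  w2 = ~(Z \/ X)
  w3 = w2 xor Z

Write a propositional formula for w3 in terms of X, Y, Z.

w2 = ~(Z \/ X)
w3 = w2 xor Z = (~(Z \/ X)) xor Z

(~(Z \/ X)) xor Z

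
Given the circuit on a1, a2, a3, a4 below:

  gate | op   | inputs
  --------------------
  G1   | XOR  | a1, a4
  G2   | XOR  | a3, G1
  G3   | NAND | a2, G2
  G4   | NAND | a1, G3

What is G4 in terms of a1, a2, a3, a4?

G1 = a1 XOR a4
G2 = a3 XOR G1 = a3 XOR (a1 XOR a4)
G3 = a2 NAND G2 = a2 NAND (a3 XOR (a1 XOR a4))
G4 = a1 NAND G3 = a1 NAND (a2 NAND (a3 XOR (a1 XOR a4)))

a1 NAND (a2 NAND (a3 XOR (a1 XOR a4)))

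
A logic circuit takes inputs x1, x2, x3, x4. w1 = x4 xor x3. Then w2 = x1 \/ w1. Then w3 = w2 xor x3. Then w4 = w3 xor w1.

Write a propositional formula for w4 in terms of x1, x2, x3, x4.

((x1 \/ (x4 xor x3)) xor x3) xor (x4 xor x3)

w1 = x4 xor x3
w2 = x1 \/ w1 = x1 \/ (x4 xor x3)
w3 = w2 xor x3 = (x1 \/ (x4 xor x3)) xor x3
w4 = w3 xor w1 = ((x1 \/ (x4 xor x3)) xor x3) xor (x4 xor x3)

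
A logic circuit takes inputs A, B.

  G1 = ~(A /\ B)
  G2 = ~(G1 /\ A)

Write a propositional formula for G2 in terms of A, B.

~((~(A /\ B)) /\ A)

G1 = ~(A /\ B)
G2 = ~(G1 /\ A) = ~((~(A /\ B)) /\ A)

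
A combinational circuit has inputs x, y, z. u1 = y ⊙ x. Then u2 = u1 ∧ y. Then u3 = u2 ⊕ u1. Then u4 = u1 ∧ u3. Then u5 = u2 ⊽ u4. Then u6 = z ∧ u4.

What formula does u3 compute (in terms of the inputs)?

((y ⊙ x) ∧ y) ⊕ (y ⊙ x)

u1 = y ⊙ x
u2 = u1 ∧ y = (y ⊙ x) ∧ y
u3 = u2 ⊕ u1 = ((y ⊙ x) ∧ y) ⊕ (y ⊙ x)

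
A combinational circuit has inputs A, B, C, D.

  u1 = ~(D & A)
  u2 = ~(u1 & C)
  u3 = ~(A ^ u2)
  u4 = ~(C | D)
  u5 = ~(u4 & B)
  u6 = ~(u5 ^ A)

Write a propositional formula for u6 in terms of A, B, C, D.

u4 = ~(C | D)
u5 = ~(u4 & B) = ~((~(C | D)) & B)
u6 = ~(u5 ^ A) = ~((~((~(C | D)) & B)) ^ A)

~((~((~(C | D)) & B)) ^ A)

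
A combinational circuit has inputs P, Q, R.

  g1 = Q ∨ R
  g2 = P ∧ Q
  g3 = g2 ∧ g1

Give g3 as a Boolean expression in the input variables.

g1 = Q ∨ R
g2 = P ∧ Q
g3 = g2 ∧ g1 = (P ∧ Q) ∧ (Q ∨ R)

(P ∧ Q) ∧ (Q ∨ R)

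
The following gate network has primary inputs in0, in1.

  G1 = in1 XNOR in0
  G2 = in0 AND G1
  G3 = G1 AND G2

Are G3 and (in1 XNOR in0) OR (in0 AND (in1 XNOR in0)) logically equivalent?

No

G1 = in1 XNOR in0
G2 = in0 AND G1 = in0 AND (in1 XNOR in0)
G3 = G1 AND G2 = (in1 XNOR in0) AND (in0 AND (in1 XNOR in0))
At in0=0, in1=0: circuit gives 0, formula gives 1.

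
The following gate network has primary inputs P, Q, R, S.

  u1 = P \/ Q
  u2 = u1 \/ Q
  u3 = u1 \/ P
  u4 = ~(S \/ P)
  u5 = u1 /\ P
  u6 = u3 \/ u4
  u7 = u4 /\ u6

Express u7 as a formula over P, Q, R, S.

(~(S \/ P)) /\ (((P \/ Q) \/ P) \/ (~(S \/ P)))

u1 = P \/ Q
u3 = u1 \/ P = (P \/ Q) \/ P
u4 = ~(S \/ P)
u6 = u3 \/ u4 = ((P \/ Q) \/ P) \/ (~(S \/ P))
u7 = u4 /\ u6 = (~(S \/ P)) /\ (((P \/ Q) \/ P) \/ (~(S \/ P)))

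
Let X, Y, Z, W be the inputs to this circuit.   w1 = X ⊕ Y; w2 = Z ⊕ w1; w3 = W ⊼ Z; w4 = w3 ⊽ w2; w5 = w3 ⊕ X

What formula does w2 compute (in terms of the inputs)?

w1 = X ⊕ Y
w2 = Z ⊕ w1 = Z ⊕ (X ⊕ Y)

Z ⊕ (X ⊕ Y)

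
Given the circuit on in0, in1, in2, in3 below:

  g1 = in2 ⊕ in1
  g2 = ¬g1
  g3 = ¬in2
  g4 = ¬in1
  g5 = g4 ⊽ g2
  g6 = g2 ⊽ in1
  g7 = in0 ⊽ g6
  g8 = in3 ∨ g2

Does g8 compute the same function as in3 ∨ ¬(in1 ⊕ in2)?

Yes

g1 = in2 ⊕ in1
g2 = ¬g1 = ¬(in2 ⊕ in1)
g8 = in3 ∨ g2 = in3 ∨ ¬(in2 ⊕ in1)
At in0=0, in1=0, in2=1, in3=0: circuit gives 0, formula gives 0.
At in0=0, in1=0, in2=0, in3=0: circuit gives 1, formula gives 1.
Agrees on all 16 inputs.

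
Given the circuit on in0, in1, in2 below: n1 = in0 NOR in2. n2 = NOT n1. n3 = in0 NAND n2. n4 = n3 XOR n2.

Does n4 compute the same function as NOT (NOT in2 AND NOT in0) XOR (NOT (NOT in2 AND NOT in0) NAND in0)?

Yes

n1 = in0 NOR in2
n2 = NOT n1 = NOT (in0 NOR in2)
n3 = in0 NAND n2 = in0 NAND NOT (in0 NOR in2)
n4 = n3 XOR n2 = (in0 NAND NOT (in0 NOR in2)) XOR NOT (in0 NOR in2)
At in0=0, in1=0, in2=1: circuit gives 0, formula gives 0.
At in0=0, in1=0, in2=0: circuit gives 1, formula gives 1.
Agrees on all 8 inputs.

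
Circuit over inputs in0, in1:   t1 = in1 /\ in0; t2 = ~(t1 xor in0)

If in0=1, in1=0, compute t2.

0

t1 = 0 /\ 1 = 0
t2 = ~(0 xor 1) = 0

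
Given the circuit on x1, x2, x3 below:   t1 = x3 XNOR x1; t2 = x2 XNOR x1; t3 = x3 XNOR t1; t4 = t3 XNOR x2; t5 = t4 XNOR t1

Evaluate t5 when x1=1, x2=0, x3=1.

0

t1 = 1 XNOR 1 = 1
t3 = 1 XNOR 1 = 1
t4 = 1 XNOR 0 = 0
t5 = 0 XNOR 1 = 0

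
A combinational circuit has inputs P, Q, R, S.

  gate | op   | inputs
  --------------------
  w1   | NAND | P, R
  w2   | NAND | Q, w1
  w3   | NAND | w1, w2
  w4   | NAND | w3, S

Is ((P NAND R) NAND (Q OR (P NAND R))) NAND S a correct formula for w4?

No

w1 = P NAND R
w2 = Q NAND w1 = Q NAND (P NAND R)
w3 = w1 NAND w2 = (P NAND R) NAND (Q NAND (P NAND R))
w4 = w3 NAND S = ((P NAND R) NAND (Q NAND (P NAND R))) NAND S
At P=0, Q=1, R=0, S=1: circuit gives 0, formula gives 1.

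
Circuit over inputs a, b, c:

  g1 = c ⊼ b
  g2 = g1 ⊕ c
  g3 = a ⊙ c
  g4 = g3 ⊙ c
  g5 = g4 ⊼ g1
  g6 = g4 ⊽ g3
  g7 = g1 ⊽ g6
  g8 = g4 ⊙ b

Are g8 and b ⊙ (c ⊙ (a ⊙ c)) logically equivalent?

Yes

g3 = a ⊙ c
g4 = g3 ⊙ c = (a ⊙ c) ⊙ c
g8 = g4 ⊙ b = ((a ⊙ c) ⊙ c) ⊙ b
At a=0, b=1, c=0: circuit gives 0, formula gives 0.
At a=0, b=0, c=0: circuit gives 1, formula gives 1.
Agrees on all 8 inputs.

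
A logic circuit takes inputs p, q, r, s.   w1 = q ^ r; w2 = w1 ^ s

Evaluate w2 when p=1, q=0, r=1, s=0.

w1 = 0 ^ 1 = 1
w2 = 1 ^ 0 = 1

1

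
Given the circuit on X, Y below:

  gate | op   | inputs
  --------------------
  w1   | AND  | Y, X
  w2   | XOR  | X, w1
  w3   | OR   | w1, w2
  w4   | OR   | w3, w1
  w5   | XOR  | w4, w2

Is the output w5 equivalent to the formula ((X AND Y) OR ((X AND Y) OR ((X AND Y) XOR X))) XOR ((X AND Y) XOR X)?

w1 = Y AND X
w2 = X XOR w1 = X XOR (Y AND X)
w3 = w1 OR w2 = (Y AND X) OR (X XOR (Y AND X))
w4 = w3 OR w1 = ((Y AND X) OR (X XOR (Y AND X))) OR (Y AND X)
w5 = w4 XOR w2 = (((Y AND X) OR (X XOR (Y AND X))) OR (Y AND X)) XOR (X XOR (Y AND X))
At X=0, Y=0: circuit gives 0, formula gives 0.
At X=1, Y=1: circuit gives 1, formula gives 1.
Agrees on all 4 inputs.

Yes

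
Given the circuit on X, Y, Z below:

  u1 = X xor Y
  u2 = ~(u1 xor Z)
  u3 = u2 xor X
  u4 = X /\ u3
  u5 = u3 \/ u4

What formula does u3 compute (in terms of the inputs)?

(~((X xor Y) xor Z)) xor X

u1 = X xor Y
u2 = ~(u1 xor Z) = ~((X xor Y) xor Z)
u3 = u2 xor X = (~((X xor Y) xor Z)) xor X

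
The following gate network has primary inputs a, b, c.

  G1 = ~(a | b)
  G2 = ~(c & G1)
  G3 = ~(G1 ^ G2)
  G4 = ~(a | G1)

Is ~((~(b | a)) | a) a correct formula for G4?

Yes

G1 = ~(a | b)
G4 = ~(a | G1) = ~(a | (~(a | b)))
At a=0, b=0, c=0: circuit gives 0, formula gives 0.
At a=0, b=1, c=0: circuit gives 1, formula gives 1.
Agrees on all 8 inputs.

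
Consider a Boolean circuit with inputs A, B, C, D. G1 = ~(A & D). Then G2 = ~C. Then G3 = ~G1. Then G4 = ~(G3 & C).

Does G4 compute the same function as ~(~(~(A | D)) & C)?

No

G1 = ~(A & D)
G3 = ~G1 = ~(~(A & D))
G4 = ~(G3 & C) = ~(~(~(A & D)) & C)
At A=0, B=0, C=1, D=1: circuit gives 1, formula gives 0.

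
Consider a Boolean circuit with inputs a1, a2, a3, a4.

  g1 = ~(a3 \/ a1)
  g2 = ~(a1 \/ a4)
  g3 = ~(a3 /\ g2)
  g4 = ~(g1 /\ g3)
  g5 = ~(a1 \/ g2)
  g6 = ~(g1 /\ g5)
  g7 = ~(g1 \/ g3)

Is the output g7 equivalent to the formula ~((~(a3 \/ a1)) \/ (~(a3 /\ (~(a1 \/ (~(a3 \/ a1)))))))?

No

g1 = ~(a3 \/ a1)
g2 = ~(a1 \/ a4)
g3 = ~(a3 /\ g2) = ~(a3 /\ (~(a1 \/ a4)))
g7 = ~(g1 \/ g3) = ~((~(a3 \/ a1)) \/ (~(a3 /\ (~(a1 \/ a4)))))
At a1=0, a2=0, a3=1, a4=1: circuit gives 0, formula gives 1.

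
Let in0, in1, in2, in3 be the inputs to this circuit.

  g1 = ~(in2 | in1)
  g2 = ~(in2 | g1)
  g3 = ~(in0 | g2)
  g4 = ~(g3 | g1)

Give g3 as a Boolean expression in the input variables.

g1 = ~(in2 | in1)
g2 = ~(in2 | g1) = ~(in2 | (~(in2 | in1)))
g3 = ~(in0 | g2) = ~(in0 | (~(in2 | (~(in2 | in1)))))

~(in0 | (~(in2 | (~(in2 | in1)))))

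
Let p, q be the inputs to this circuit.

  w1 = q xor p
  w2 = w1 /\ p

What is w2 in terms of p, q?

(q xor p) /\ p

w1 = q xor p
w2 = w1 /\ p = (q xor p) /\ p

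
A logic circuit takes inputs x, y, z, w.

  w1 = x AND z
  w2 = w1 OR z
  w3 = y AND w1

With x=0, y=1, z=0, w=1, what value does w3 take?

0

w1 = 0 AND 0 = 0
w3 = 1 AND 0 = 0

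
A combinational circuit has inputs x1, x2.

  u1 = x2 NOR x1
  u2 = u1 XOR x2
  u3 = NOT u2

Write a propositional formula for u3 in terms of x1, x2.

NOT ((x2 NOR x1) XOR x2)

u1 = x2 NOR x1
u2 = u1 XOR x2 = (x2 NOR x1) XOR x2
u3 = NOT u2 = NOT ((x2 NOR x1) XOR x2)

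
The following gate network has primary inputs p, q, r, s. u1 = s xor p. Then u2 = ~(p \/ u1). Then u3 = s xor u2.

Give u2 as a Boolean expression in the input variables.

u1 = s xor p
u2 = ~(p \/ u1) = ~(p \/ (s xor p))

~(p \/ (s xor p))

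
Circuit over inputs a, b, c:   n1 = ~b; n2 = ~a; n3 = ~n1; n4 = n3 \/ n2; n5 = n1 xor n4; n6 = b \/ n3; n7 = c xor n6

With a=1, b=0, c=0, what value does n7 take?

0

n1 = ~0 = 1
n3 = ~1 = 0
n6 = 0 \/ 0 = 0
n7 = 0 xor 0 = 0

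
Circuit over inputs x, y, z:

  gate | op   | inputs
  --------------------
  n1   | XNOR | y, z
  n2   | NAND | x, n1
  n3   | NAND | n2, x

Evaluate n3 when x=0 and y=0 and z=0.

n1 = 0 XNOR 0 = 1
n2 = 0 NAND 1 = 1
n3 = 1 NAND 0 = 1

1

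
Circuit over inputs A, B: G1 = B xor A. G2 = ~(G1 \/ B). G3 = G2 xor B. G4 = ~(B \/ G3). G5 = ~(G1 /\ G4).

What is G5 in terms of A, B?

~((B xor A) /\ (~(B \/ ((~((B xor A) \/ B)) xor B))))

G1 = B xor A
G2 = ~(G1 \/ B) = ~((B xor A) \/ B)
G3 = G2 xor B = (~((B xor A) \/ B)) xor B
G4 = ~(B \/ G3) = ~(B \/ ((~((B xor A) \/ B)) xor B))
G5 = ~(G1 /\ G4) = ~((B xor A) /\ (~(B \/ ((~((B xor A) \/ B)) xor B))))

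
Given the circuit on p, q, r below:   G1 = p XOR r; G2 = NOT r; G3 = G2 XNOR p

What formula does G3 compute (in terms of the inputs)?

G2 = NOT r
G3 = G2 XNOR p = NOT r XNOR p

NOT r XNOR p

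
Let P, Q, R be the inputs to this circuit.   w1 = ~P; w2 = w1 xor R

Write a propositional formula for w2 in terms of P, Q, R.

~P xor R

w1 = ~P
w2 = w1 xor R = ~P xor R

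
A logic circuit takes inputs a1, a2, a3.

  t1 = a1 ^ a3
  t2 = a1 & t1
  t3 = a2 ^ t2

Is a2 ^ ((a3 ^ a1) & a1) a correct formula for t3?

t1 = a1 ^ a3
t2 = a1 & t1 = a1 & (a1 ^ a3)
t3 = a2 ^ t2 = a2 ^ (a1 & (a1 ^ a3))
At a1=0, a2=0, a3=0: circuit gives 0, formula gives 0.
At a1=0, a2=1, a3=0: circuit gives 1, formula gives 1.
Agrees on all 8 inputs.

Yes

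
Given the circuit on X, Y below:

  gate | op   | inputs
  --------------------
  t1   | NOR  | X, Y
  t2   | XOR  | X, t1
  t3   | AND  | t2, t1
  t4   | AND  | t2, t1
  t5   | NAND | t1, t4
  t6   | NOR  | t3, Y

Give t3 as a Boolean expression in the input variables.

(X XOR (X NOR Y)) AND (X NOR Y)

t1 = X NOR Y
t2 = X XOR t1 = X XOR (X NOR Y)
t3 = t2 AND t1 = (X XOR (X NOR Y)) AND (X NOR Y)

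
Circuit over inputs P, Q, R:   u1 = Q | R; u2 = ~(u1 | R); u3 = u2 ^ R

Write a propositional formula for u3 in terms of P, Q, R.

u1 = Q | R
u2 = ~(u1 | R) = ~((Q | R) | R)
u3 = u2 ^ R = (~((Q | R) | R)) ^ R

(~((Q | R) | R)) ^ R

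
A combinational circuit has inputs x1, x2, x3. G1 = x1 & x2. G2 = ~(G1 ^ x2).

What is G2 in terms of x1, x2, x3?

G1 = x1 & x2
G2 = ~(G1 ^ x2) = ~((x1 & x2) ^ x2)

~((x1 & x2) ^ x2)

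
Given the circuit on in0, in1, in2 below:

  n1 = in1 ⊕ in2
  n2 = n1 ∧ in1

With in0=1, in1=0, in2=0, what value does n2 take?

0

n1 = 0 ⊕ 0 = 0
n2 = 0 ∧ 0 = 0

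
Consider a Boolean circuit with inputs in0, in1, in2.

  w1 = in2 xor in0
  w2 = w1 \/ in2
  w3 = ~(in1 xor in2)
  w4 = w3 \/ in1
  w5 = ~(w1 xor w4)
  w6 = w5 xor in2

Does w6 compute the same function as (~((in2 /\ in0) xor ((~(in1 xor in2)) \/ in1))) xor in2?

w1 = in2 xor in0
w3 = ~(in1 xor in2)
w4 = w3 \/ in1 = (~(in1 xor in2)) \/ in1
w5 = ~(w1 xor w4) = ~((in2 xor in0) xor ((~(in1 xor in2)) \/ in1))
w6 = w5 xor in2 = (~((in2 xor in0) xor ((~(in1 xor in2)) \/ in1))) xor in2
At in0=0, in1=0, in2=1: circuit gives 1, formula gives 0.

No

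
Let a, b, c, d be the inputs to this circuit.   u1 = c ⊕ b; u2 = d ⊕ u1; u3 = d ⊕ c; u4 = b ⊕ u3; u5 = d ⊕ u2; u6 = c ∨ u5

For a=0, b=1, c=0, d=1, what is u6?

1

u1 = 0 ⊕ 1 = 1
u2 = 1 ⊕ 1 = 0
u5 = 1 ⊕ 0 = 1
u6 = 0 ∨ 1 = 1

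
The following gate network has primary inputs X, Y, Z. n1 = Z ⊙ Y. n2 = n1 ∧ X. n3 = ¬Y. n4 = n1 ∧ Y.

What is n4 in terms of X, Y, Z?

n1 = Z ⊙ Y
n4 = n1 ∧ Y = (Z ⊙ Y) ∧ Y

(Z ⊙ Y) ∧ Y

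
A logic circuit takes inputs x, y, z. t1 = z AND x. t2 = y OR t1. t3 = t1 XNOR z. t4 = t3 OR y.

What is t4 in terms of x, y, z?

((z AND x) XNOR z) OR y

t1 = z AND x
t3 = t1 XNOR z = (z AND x) XNOR z
t4 = t3 OR y = ((z AND x) XNOR z) OR y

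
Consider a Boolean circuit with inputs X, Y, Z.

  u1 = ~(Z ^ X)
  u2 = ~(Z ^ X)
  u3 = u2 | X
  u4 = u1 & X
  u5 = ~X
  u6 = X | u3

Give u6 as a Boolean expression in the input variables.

u2 = ~(Z ^ X)
u3 = u2 | X = (~(Z ^ X)) | X
u6 = X | u3 = X | ((~(Z ^ X)) | X)

X | ((~(Z ^ X)) | X)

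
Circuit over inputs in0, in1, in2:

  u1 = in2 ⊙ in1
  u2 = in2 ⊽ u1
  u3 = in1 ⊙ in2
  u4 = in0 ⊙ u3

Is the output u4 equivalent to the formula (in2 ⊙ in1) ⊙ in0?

u3 = in1 ⊙ in2
u4 = in0 ⊙ u3 = in0 ⊙ (in1 ⊙ in2)
At in0=0, in1=0, in2=0: circuit gives 0, formula gives 0.
At in0=0, in1=0, in2=1: circuit gives 1, formula gives 1.
Agrees on all 8 inputs.

Yes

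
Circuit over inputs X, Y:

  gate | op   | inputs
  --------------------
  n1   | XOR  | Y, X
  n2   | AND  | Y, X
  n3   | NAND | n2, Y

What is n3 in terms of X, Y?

n2 = Y AND X
n3 = n2 NAND Y = (Y AND X) NAND Y

(Y AND X) NAND Y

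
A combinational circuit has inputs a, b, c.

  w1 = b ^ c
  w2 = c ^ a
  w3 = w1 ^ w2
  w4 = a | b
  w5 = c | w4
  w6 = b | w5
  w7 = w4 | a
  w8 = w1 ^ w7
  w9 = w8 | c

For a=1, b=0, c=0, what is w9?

1

w1 = 0 ^ 0 = 0
w4 = 1 | 0 = 1
w7 = 1 | 1 = 1
w8 = 0 ^ 1 = 1
w9 = 1 | 0 = 1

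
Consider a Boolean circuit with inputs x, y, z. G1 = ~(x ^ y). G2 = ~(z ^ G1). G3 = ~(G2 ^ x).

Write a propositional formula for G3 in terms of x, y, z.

G1 = ~(x ^ y)
G2 = ~(z ^ G1) = ~(z ^ (~(x ^ y)))
G3 = ~(G2 ^ x) = ~((~(z ^ (~(x ^ y)))) ^ x)

~((~(z ^ (~(x ^ y)))) ^ x)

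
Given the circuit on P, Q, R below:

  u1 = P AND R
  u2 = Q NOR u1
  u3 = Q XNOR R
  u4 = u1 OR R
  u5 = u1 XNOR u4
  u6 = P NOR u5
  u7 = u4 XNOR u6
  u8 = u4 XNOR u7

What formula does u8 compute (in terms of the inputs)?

u1 = P AND R
u4 = u1 OR R = (P AND R) OR R
u5 = u1 XNOR u4 = (P AND R) XNOR ((P AND R) OR R)
u6 = P NOR u5 = P NOR ((P AND R) XNOR ((P AND R) OR R))
u7 = u4 XNOR u6 = ((P AND R) OR R) XNOR (P NOR ((P AND R) XNOR ((P AND R) OR R)))
u8 = u4 XNOR u7 = ((P AND R) OR R) XNOR (((P AND R) OR R) XNOR (P NOR ((P AND R) XNOR ((P AND R) OR R))))

((P AND R) OR R) XNOR (((P AND R) OR R) XNOR (P NOR ((P AND R) XNOR ((P AND R) OR R))))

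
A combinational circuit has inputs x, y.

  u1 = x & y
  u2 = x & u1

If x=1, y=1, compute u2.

1

u1 = 1 & 1 = 1
u2 = 1 & 1 = 1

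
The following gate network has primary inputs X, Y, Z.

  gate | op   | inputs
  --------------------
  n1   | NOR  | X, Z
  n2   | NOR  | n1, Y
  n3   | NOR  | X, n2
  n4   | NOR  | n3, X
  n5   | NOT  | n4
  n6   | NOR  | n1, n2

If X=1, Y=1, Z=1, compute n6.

n1 = 1 NOR 1 = 0
n2 = 0 NOR 1 = 0
n6 = 0 NOR 0 = 1

1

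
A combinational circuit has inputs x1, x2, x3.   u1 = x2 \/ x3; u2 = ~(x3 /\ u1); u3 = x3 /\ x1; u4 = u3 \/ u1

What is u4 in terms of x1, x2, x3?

(x3 /\ x1) \/ (x2 \/ x3)

u1 = x2 \/ x3
u3 = x3 /\ x1
u4 = u3 \/ u1 = (x3 /\ x1) \/ (x2 \/ x3)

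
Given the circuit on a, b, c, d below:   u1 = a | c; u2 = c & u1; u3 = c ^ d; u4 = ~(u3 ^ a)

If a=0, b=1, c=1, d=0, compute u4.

0

u3 = 1 ^ 0 = 1
u4 = ~(1 ^ 0) = 0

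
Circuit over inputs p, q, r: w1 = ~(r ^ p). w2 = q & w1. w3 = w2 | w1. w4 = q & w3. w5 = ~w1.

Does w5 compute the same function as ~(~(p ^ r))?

w1 = ~(r ^ p)
w5 = ~w1 = ~(~(r ^ p))
At p=0, q=0, r=0: circuit gives 0, formula gives 0.
At p=0, q=0, r=1: circuit gives 1, formula gives 1.
Agrees on all 8 inputs.

Yes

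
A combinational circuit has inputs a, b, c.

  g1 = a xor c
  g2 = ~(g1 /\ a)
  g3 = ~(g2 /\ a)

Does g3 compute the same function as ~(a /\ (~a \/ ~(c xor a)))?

Yes

g1 = a xor c
g2 = ~(g1 /\ a) = ~((a xor c) /\ a)
g3 = ~(g2 /\ a) = ~((~((a xor c) /\ a)) /\ a)
At a=1, b=0, c=1: circuit gives 0, formula gives 0.
At a=0, b=0, c=0: circuit gives 1, formula gives 1.
Agrees on all 8 inputs.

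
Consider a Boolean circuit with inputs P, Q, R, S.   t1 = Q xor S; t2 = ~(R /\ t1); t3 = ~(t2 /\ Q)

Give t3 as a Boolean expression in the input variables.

~((~(R /\ (Q xor S))) /\ Q)

t1 = Q xor S
t2 = ~(R /\ t1) = ~(R /\ (Q xor S))
t3 = ~(t2 /\ Q) = ~((~(R /\ (Q xor S))) /\ Q)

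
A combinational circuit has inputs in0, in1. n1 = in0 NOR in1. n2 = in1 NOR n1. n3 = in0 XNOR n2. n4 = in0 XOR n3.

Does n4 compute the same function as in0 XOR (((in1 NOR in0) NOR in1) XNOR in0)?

n1 = in0 NOR in1
n2 = in1 NOR n1 = in1 NOR (in0 NOR in1)
n3 = in0 XNOR n2 = in0 XNOR (in1 NOR (in0 NOR in1))
n4 = in0 XOR n3 = in0 XOR (in0 XNOR (in1 NOR (in0 NOR in1)))
At in0=1, in1=0: circuit gives 0, formula gives 0.
At in0=0, in1=0: circuit gives 1, formula gives 1.
Agrees on all 4 inputs.

Yes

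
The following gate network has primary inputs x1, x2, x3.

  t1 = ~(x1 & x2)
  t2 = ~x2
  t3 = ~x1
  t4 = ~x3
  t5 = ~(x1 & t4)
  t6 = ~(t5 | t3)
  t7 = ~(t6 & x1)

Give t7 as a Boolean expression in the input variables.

t3 = ~x1
t4 = ~x3
t5 = ~(x1 & t4) = ~(x1 & ~x3)
t6 = ~(t5 | t3) = ~((~(x1 & ~x3)) | ~x1)
t7 = ~(t6 & x1) = ~((~((~(x1 & ~x3)) | ~x1)) & x1)

~((~((~(x1 & ~x3)) | ~x1)) & x1)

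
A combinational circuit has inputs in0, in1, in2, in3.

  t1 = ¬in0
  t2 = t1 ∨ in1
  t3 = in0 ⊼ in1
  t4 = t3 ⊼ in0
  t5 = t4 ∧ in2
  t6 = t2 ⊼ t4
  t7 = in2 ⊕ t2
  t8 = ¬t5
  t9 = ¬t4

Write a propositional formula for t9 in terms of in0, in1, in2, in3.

¬((in0 ⊼ in1) ⊼ in0)

t3 = in0 ⊼ in1
t4 = t3 ⊼ in0 = (in0 ⊼ in1) ⊼ in0
t9 = ¬t4 = ¬((in0 ⊼ in1) ⊼ in0)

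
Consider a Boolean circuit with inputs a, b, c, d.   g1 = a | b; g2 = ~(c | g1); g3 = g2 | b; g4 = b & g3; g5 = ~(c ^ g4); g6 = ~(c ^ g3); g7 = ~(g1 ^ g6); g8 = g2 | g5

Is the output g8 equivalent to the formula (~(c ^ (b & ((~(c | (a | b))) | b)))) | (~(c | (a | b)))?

Yes

g1 = a | b
g2 = ~(c | g1) = ~(c | (a | b))
g3 = g2 | b = (~(c | (a | b))) | b
g4 = b & g3 = b & ((~(c | (a | b))) | b)
g5 = ~(c ^ g4) = ~(c ^ (b & ((~(c | (a | b))) | b)))
g8 = g2 | g5 = (~(c | (a | b))) | (~(c ^ (b & ((~(c | (a | b))) | b))))
At a=0, b=0, c=1, d=0: circuit gives 0, formula gives 0.
At a=0, b=0, c=0, d=0: circuit gives 1, formula gives 1.
Agrees on all 16 inputs.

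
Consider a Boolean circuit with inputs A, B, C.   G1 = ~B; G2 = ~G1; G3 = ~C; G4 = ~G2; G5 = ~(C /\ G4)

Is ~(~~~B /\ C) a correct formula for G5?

G1 = ~B
G2 = ~G1 = ~~B
G4 = ~G2 = ~~~B
G5 = ~(C /\ G4) = ~(C /\ ~~~B)
At A=0, B=0, C=1: circuit gives 0, formula gives 0.
At A=0, B=0, C=0: circuit gives 1, formula gives 1.
Agrees on all 8 inputs.

Yes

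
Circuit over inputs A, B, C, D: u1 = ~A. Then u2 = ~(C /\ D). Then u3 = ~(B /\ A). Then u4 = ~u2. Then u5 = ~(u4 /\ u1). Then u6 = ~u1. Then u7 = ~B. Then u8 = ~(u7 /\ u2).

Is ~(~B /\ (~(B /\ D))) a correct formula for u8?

No

u2 = ~(C /\ D)
u7 = ~B
u8 = ~(u7 /\ u2) = ~(~B /\ (~(C /\ D)))
At A=0, B=0, C=1, D=1: circuit gives 1, formula gives 0.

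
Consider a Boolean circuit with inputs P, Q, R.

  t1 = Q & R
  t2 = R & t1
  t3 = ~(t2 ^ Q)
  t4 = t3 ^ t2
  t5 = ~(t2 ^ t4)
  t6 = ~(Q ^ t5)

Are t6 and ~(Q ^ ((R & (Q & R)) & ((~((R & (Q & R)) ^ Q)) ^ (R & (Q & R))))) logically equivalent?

No

t1 = Q & R
t2 = R & t1 = R & (Q & R)
t3 = ~(t2 ^ Q) = ~((R & (Q & R)) ^ Q)
t4 = t3 ^ t2 = (~((R & (Q & R)) ^ Q)) ^ (R & (Q & R))
t5 = ~(t2 ^ t4) = ~((R & (Q & R)) ^ ((~((R & (Q & R)) ^ Q)) ^ (R & (Q & R))))
t6 = ~(Q ^ t5) = ~(Q ^ (~((R & (Q & R)) ^ ((~((R & (Q & R)) ^ Q)) ^ (R & (Q & R))))))
At P=0, Q=1, R=0: circuit gives 1, formula gives 0.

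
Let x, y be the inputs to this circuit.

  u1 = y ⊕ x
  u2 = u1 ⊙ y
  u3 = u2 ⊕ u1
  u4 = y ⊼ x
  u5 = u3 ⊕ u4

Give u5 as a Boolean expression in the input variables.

(((y ⊕ x) ⊙ y) ⊕ (y ⊕ x)) ⊕ (y ⊼ x)

u1 = y ⊕ x
u2 = u1 ⊙ y = (y ⊕ x) ⊙ y
u3 = u2 ⊕ u1 = ((y ⊕ x) ⊙ y) ⊕ (y ⊕ x)
u4 = y ⊼ x
u5 = u3 ⊕ u4 = (((y ⊕ x) ⊙ y) ⊕ (y ⊕ x)) ⊕ (y ⊼ x)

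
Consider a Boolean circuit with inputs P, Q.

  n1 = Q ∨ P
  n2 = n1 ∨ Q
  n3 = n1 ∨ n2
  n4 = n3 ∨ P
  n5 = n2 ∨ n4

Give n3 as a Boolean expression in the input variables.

n1 = Q ∨ P
n2 = n1 ∨ Q = (Q ∨ P) ∨ Q
n3 = n1 ∨ n2 = (Q ∨ P) ∨ ((Q ∨ P) ∨ Q)

(Q ∨ P) ∨ ((Q ∨ P) ∨ Q)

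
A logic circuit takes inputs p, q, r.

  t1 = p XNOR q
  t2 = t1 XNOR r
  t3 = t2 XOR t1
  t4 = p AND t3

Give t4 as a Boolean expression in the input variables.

t1 = p XNOR q
t2 = t1 XNOR r = (p XNOR q) XNOR r
t3 = t2 XOR t1 = ((p XNOR q) XNOR r) XOR (p XNOR q)
t4 = p AND t3 = p AND (((p XNOR q) XNOR r) XOR (p XNOR q))

p AND (((p XNOR q) XNOR r) XOR (p XNOR q))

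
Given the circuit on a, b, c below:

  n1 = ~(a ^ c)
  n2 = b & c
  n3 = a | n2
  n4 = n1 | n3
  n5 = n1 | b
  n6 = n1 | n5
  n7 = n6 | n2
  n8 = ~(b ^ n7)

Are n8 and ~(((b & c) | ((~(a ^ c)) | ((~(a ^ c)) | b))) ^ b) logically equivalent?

n1 = ~(a ^ c)
n2 = b & c
n5 = n1 | b = (~(a ^ c)) | b
n6 = n1 | n5 = (~(a ^ c)) | ((~(a ^ c)) | b)
n7 = n6 | n2 = ((~(a ^ c)) | ((~(a ^ c)) | b)) | (b & c)
n8 = ~(b ^ n7) = ~(b ^ (((~(a ^ c)) | ((~(a ^ c)) | b)) | (b & c)))
At a=0, b=0, c=0: circuit gives 0, formula gives 0.
At a=0, b=0, c=1: circuit gives 1, formula gives 1.
Agrees on all 8 inputs.

Yes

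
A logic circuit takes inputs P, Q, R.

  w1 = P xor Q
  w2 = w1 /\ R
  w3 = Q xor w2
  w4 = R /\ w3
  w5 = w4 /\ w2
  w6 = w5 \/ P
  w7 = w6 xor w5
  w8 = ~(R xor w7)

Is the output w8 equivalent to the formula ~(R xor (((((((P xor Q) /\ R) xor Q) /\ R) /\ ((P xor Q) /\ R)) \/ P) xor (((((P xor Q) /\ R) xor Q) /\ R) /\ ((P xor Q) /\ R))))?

Yes

w1 = P xor Q
w2 = w1 /\ R = (P xor Q) /\ R
w3 = Q xor w2 = Q xor ((P xor Q) /\ R)
w4 = R /\ w3 = R /\ (Q xor ((P xor Q) /\ R))
w5 = w4 /\ w2 = (R /\ (Q xor ((P xor Q) /\ R))) /\ ((P xor Q) /\ R)
w6 = w5 \/ P = ((R /\ (Q xor ((P xor Q) /\ R))) /\ ((P xor Q) /\ R)) \/ P
w7 = w6 xor w5 = (((R /\ (Q xor ((P xor Q) /\ R))) /\ ((P xor Q) /\ R)) \/ P) xor ((R /\ (Q xor ((P xor Q) /\ R))) /\ ((P xor Q) /\ R))
w8 = ~(R xor w7) = ~(R xor ((((R /\ (Q xor ((P xor Q) /\ R))) /\ ((P xor Q) /\ R)) \/ P) xor ((R /\ (Q xor ((P xor Q) /\ R))) /\ ((P xor Q) /\ R))))
At P=0, Q=0, R=1: circuit gives 0, formula gives 0.
At P=0, Q=0, R=0: circuit gives 1, formula gives 1.
Agrees on all 8 inputs.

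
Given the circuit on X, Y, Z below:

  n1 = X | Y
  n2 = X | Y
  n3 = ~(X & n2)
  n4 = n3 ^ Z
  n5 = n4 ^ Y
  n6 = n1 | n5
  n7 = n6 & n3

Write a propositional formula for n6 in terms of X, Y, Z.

n1 = X | Y
n2 = X | Y
n3 = ~(X & n2) = ~(X & (X | Y))
n4 = n3 ^ Z = (~(X & (X | Y))) ^ Z
n5 = n4 ^ Y = ((~(X & (X | Y))) ^ Z) ^ Y
n6 = n1 | n5 = (X | Y) | (((~(X & (X | Y))) ^ Z) ^ Y)

(X | Y) | (((~(X & (X | Y))) ^ Z) ^ Y)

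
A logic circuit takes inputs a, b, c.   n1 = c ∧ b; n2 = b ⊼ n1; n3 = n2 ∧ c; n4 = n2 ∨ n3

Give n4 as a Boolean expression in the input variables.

(b ⊼ (c ∧ b)) ∨ ((b ⊼ (c ∧ b)) ∧ c)

n1 = c ∧ b
n2 = b ⊼ n1 = b ⊼ (c ∧ b)
n3 = n2 ∧ c = (b ⊼ (c ∧ b)) ∧ c
n4 = n2 ∨ n3 = (b ⊼ (c ∧ b)) ∨ ((b ⊼ (c ∧ b)) ∧ c)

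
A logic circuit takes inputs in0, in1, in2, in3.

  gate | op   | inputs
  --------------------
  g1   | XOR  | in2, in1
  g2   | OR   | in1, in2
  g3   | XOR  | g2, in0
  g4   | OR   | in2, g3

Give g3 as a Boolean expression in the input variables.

g2 = in1 OR in2
g3 = g2 XOR in0 = (in1 OR in2) XOR in0

(in1 OR in2) XOR in0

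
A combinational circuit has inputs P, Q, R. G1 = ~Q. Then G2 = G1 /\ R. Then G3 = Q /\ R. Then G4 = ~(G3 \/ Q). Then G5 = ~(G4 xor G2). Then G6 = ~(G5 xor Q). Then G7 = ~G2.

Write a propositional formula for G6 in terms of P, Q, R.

~((~((~((Q /\ R) \/ Q)) xor (~Q /\ R))) xor Q)

G1 = ~Q
G2 = G1 /\ R = ~Q /\ R
G3 = Q /\ R
G4 = ~(G3 \/ Q) = ~((Q /\ R) \/ Q)
G5 = ~(G4 xor G2) = ~((~((Q /\ R) \/ Q)) xor (~Q /\ R))
G6 = ~(G5 xor Q) = ~((~((~((Q /\ R) \/ Q)) xor (~Q /\ R))) xor Q)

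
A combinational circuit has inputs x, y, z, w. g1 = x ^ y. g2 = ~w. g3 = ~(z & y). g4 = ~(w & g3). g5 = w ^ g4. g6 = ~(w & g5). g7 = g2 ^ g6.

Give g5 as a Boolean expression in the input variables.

w ^ (~(w & (~(z & y))))

g3 = ~(z & y)
g4 = ~(w & g3) = ~(w & (~(z & y)))
g5 = w ^ g4 = w ^ (~(w & (~(z & y))))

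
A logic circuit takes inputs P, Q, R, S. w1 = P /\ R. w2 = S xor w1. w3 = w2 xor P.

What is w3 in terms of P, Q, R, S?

w1 = P /\ R
w2 = S xor w1 = S xor (P /\ R)
w3 = w2 xor P = (S xor (P /\ R)) xor P

(S xor (P /\ R)) xor P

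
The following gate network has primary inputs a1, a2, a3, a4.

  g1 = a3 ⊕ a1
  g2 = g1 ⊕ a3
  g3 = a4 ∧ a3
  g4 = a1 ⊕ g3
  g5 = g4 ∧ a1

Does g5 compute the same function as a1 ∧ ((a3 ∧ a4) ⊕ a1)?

g3 = a4 ∧ a3
g4 = a1 ⊕ g3 = a1 ⊕ (a4 ∧ a3)
g5 = g4 ∧ a1 = (a1 ⊕ (a4 ∧ a3)) ∧ a1
At a1=0, a2=0, a3=0, a4=0: circuit gives 0, formula gives 0.
At a1=1, a2=0, a3=0, a4=0: circuit gives 1, formula gives 1.
Agrees on all 16 inputs.

Yes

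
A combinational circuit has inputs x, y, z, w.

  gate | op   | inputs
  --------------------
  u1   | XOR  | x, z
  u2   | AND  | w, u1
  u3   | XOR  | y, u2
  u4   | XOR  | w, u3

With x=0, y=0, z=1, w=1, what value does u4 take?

u1 = 0 XOR 1 = 1
u2 = 1 AND 1 = 1
u3 = 0 XOR 1 = 1
u4 = 1 XOR 1 = 0

0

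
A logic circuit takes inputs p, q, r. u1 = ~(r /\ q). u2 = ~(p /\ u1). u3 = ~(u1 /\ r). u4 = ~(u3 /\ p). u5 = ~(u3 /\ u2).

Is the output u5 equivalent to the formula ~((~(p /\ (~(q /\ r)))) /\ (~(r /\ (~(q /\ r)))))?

u1 = ~(r /\ q)
u2 = ~(p /\ u1) = ~(p /\ (~(r /\ q)))
u3 = ~(u1 /\ r) = ~((~(r /\ q)) /\ r)
u5 = ~(u3 /\ u2) = ~((~((~(r /\ q)) /\ r)) /\ (~(p /\ (~(r /\ q)))))
At p=0, q=0, r=0: circuit gives 0, formula gives 0.
At p=0, q=0, r=1: circuit gives 1, formula gives 1.
Agrees on all 8 inputs.

Yes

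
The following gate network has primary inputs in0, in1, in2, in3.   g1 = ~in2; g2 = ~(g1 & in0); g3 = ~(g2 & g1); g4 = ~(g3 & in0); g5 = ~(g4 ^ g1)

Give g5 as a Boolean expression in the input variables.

g1 = ~in2
g2 = ~(g1 & in0) = ~(~in2 & in0)
g3 = ~(g2 & g1) = ~((~(~in2 & in0)) & ~in2)
g4 = ~(g3 & in0) = ~((~((~(~in2 & in0)) & ~in2)) & in0)
g5 = ~(g4 ^ g1) = ~((~((~((~(~in2 & in0)) & ~in2)) & in0)) ^ ~in2)

~((~((~((~(~in2 & in0)) & ~in2)) & in0)) ^ ~in2)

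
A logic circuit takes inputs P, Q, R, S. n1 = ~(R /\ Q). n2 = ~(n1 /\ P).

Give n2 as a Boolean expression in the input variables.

n1 = ~(R /\ Q)
n2 = ~(n1 /\ P) = ~((~(R /\ Q)) /\ P)

~((~(R /\ Q)) /\ P)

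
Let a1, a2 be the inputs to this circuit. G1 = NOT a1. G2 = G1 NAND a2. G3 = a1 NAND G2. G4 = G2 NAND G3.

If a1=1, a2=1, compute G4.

G1 = NOT 1 = 0
G2 = 0 NAND 1 = 1
G3 = 1 NAND 1 = 0
G4 = 1 NAND 0 = 1

1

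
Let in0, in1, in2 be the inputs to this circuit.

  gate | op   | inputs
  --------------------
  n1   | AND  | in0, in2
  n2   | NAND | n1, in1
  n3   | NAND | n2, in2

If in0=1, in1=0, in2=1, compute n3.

0

n1 = 1 AND 1 = 1
n2 = 1 NAND 0 = 1
n3 = 1 NAND 1 = 0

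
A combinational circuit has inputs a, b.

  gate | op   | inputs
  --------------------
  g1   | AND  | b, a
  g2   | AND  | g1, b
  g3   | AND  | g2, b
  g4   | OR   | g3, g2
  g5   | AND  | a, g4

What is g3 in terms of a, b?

((b AND a) AND b) AND b

g1 = b AND a
g2 = g1 AND b = (b AND a) AND b
g3 = g2 AND b = ((b AND a) AND b) AND b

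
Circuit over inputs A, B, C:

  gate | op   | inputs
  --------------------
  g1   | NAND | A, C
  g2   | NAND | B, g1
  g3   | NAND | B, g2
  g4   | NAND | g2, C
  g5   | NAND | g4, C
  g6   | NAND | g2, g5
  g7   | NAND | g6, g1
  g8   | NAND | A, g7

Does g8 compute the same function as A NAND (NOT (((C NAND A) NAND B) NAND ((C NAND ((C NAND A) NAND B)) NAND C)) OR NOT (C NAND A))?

g1 = A NAND C
g2 = B NAND g1 = B NAND (A NAND C)
g4 = g2 NAND C = (B NAND (A NAND C)) NAND C
g5 = g4 NAND C = ((B NAND (A NAND C)) NAND C) NAND C
g6 = g2 NAND g5 = (B NAND (A NAND C)) NAND (((B NAND (A NAND C)) NAND C) NAND C)
g7 = g6 NAND g1 = ((B NAND (A NAND C)) NAND (((B NAND (A NAND C)) NAND C) NAND C)) NAND (A NAND C)
g8 = A NAND g7 = A NAND (((B NAND (A NAND C)) NAND (((B NAND (A NAND C)) NAND C) NAND C)) NAND (A NAND C))
At A=1, B=0, C=0: circuit gives 0, formula gives 0.
At A=0, B=0, C=0: circuit gives 1, formula gives 1.
Agrees on all 8 inputs.

Yes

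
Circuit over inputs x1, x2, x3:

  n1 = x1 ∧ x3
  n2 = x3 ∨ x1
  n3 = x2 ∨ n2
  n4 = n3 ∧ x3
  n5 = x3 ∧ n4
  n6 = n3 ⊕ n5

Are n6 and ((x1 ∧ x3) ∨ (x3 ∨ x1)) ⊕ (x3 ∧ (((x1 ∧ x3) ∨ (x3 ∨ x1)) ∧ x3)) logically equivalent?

n2 = x3 ∨ x1
n3 = x2 ∨ n2 = x2 ∨ (x3 ∨ x1)
n4 = n3 ∧ x3 = (x2 ∨ (x3 ∨ x1)) ∧ x3
n5 = x3 ∧ n4 = x3 ∧ ((x2 ∨ (x3 ∨ x1)) ∧ x3)
n6 = n3 ⊕ n5 = (x2 ∨ (x3 ∨ x1)) ⊕ (x3 ∧ ((x2 ∨ (x3 ∨ x1)) ∧ x3))
At x1=0, x2=1, x3=0: circuit gives 1, formula gives 0.

No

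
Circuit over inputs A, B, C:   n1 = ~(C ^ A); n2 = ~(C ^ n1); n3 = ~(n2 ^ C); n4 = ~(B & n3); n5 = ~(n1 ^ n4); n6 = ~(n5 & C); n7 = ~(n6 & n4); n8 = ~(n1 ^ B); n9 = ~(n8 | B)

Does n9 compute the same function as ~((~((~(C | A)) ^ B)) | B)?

No

n1 = ~(C ^ A)
n8 = ~(n1 ^ B) = ~((~(C ^ A)) ^ B)
n9 = ~(n8 | B) = ~((~((~(C ^ A)) ^ B)) | B)
At A=1, B=0, C=1: circuit gives 1, formula gives 0.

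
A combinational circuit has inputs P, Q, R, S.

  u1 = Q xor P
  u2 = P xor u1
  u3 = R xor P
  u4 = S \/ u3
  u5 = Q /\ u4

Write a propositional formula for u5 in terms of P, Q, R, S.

Q /\ (S \/ (R xor P))

u3 = R xor P
u4 = S \/ u3 = S \/ (R xor P)
u5 = Q /\ u4 = Q /\ (S \/ (R xor P))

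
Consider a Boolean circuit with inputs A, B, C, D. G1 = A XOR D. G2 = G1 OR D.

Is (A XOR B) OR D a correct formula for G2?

No

G1 = A XOR D
G2 = G1 OR D = (A XOR D) OR D
At A=0, B=1, C=0, D=0: circuit gives 0, formula gives 1.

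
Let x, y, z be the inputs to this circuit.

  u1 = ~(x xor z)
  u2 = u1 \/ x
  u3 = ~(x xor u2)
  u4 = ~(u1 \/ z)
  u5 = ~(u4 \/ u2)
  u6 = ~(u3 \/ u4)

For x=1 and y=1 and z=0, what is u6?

0

u1 = ~(1 xor 0) = 0
u2 = 0 \/ 1 = 1
u3 = ~(1 xor 1) = 1
u4 = ~(0 \/ 0) = 1
u6 = ~(1 \/ 1) = 0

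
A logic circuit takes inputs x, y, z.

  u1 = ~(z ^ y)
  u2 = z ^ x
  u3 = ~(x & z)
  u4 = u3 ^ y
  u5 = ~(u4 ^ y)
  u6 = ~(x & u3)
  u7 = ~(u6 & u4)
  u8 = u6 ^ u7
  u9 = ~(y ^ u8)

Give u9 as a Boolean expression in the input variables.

u3 = ~(x & z)
u4 = u3 ^ y = (~(x & z)) ^ y
u6 = ~(x & u3) = ~(x & (~(x & z)))
u7 = ~(u6 & u4) = ~((~(x & (~(x & z)))) & ((~(x & z)) ^ y))
u8 = u6 ^ u7 = (~(x & (~(x & z)))) ^ (~((~(x & (~(x & z)))) & ((~(x & z)) ^ y)))
u9 = ~(y ^ u8) = ~(y ^ ((~(x & (~(x & z)))) ^ (~((~(x & (~(x & z)))) & ((~(x & z)) ^ y)))))

~(y ^ ((~(x & (~(x & z)))) ^ (~((~(x & (~(x & z)))) & ((~(x & z)) ^ y)))))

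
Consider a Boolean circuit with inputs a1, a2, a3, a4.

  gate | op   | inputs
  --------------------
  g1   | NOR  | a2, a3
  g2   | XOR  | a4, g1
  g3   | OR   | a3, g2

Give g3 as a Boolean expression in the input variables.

a3 OR (a4 XOR (a2 NOR a3))

g1 = a2 NOR a3
g2 = a4 XOR g1 = a4 XOR (a2 NOR a3)
g3 = a3 OR g2 = a3 OR (a4 XOR (a2 NOR a3))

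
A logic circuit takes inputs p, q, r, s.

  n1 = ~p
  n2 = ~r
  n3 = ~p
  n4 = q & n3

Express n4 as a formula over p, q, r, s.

n3 = ~p
n4 = q & n3 = q & ~p

q & ~p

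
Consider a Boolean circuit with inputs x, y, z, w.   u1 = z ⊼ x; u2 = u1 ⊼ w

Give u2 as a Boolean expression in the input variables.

u1 = z ⊼ x
u2 = u1 ⊼ w = (z ⊼ x) ⊼ w

(z ⊼ x) ⊼ w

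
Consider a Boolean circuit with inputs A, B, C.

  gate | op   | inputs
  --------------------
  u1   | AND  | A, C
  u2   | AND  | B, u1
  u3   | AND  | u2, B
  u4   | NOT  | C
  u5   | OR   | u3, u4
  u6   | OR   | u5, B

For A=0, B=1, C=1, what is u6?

1

u1 = 0 AND 1 = 0
u2 = 1 AND 0 = 0
u3 = 0 AND 1 = 0
u4 = NOT 1 = 0
u5 = 0 OR 0 = 0
u6 = 0 OR 1 = 1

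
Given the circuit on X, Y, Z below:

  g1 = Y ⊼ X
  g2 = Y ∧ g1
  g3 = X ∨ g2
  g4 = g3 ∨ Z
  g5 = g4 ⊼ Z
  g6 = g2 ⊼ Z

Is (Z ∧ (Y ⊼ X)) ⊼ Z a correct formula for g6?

No

g1 = Y ⊼ X
g2 = Y ∧ g1 = Y ∧ (Y ⊼ X)
g6 = g2 ⊼ Z = (Y ∧ (Y ⊼ X)) ⊼ Z
At X=0, Y=0, Z=1: circuit gives 1, formula gives 0.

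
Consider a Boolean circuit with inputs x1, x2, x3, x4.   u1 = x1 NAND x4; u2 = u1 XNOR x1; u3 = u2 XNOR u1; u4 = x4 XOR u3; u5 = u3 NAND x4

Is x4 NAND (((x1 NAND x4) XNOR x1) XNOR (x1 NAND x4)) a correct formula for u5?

Yes

u1 = x1 NAND x4
u2 = u1 XNOR x1 = (x1 NAND x4) XNOR x1
u3 = u2 XNOR u1 = ((x1 NAND x4) XNOR x1) XNOR (x1 NAND x4)
u5 = u3 NAND x4 = (((x1 NAND x4) XNOR x1) XNOR (x1 NAND x4)) NAND x4
At x1=1, x2=0, x3=0, x4=1: circuit gives 0, formula gives 0.
At x1=0, x2=0, x3=0, x4=0: circuit gives 1, formula gives 1.
Agrees on all 16 inputs.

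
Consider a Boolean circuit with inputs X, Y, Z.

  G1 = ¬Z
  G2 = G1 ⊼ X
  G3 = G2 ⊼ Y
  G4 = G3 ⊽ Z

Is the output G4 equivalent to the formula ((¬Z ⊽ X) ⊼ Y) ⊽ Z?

G1 = ¬Z
G2 = G1 ⊼ X = ¬Z ⊼ X
G3 = G2 ⊼ Y = (¬Z ⊼ X) ⊼ Y
G4 = G3 ⊽ Z = ((¬Z ⊼ X) ⊼ Y) ⊽ Z
At X=0, Y=1, Z=0: circuit gives 1, formula gives 0.

No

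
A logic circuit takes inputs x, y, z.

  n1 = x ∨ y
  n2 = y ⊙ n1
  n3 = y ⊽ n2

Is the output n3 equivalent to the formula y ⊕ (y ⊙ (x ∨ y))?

No

n1 = x ∨ y
n2 = y ⊙ n1 = y ⊙ (x ∨ y)
n3 = y ⊽ n2 = y ⊽ (y ⊙ (x ∨ y))
At x=0, y=0, z=0: circuit gives 0, formula gives 1.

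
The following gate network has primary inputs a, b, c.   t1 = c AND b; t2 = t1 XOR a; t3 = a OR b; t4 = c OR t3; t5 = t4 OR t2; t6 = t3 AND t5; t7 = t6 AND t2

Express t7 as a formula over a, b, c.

((a OR b) AND ((c OR (a OR b)) OR ((c AND b) XOR a))) AND ((c AND b) XOR a)

t1 = c AND b
t2 = t1 XOR a = (c AND b) XOR a
t3 = a OR b
t4 = c OR t3 = c OR (a OR b)
t5 = t4 OR t2 = (c OR (a OR b)) OR ((c AND b) XOR a)
t6 = t3 AND t5 = (a OR b) AND ((c OR (a OR b)) OR ((c AND b) XOR a))
t7 = t6 AND t2 = ((a OR b) AND ((c OR (a OR b)) OR ((c AND b) XOR a))) AND ((c AND b) XOR a)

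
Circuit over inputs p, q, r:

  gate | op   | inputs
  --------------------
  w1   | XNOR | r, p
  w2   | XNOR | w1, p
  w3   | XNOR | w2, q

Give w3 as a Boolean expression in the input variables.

((r XNOR p) XNOR p) XNOR q

w1 = r XNOR p
w2 = w1 XNOR p = (r XNOR p) XNOR p
w3 = w2 XNOR q = ((r XNOR p) XNOR p) XNOR q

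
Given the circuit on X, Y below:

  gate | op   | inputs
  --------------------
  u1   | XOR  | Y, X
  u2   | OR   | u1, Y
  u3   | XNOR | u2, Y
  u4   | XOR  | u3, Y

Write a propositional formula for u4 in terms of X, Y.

(((Y XOR X) OR Y) XNOR Y) XOR Y

u1 = Y XOR X
u2 = u1 OR Y = (Y XOR X) OR Y
u3 = u2 XNOR Y = ((Y XOR X) OR Y) XNOR Y
u4 = u3 XOR Y = (((Y XOR X) OR Y) XNOR Y) XOR Y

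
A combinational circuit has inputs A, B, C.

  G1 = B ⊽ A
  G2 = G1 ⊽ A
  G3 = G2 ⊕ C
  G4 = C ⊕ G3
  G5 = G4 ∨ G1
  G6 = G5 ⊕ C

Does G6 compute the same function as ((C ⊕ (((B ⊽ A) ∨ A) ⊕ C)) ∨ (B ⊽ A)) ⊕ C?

G1 = B ⊽ A
G2 = G1 ⊽ A = (B ⊽ A) ⊽ A
G3 = G2 ⊕ C = ((B ⊽ A) ⊽ A) ⊕ C
G4 = C ⊕ G3 = C ⊕ (((B ⊽ A) ⊽ A) ⊕ C)
G5 = G4 ∨ G1 = (C ⊕ (((B ⊽ A) ⊽ A) ⊕ C)) ∨ (B ⊽ A)
G6 = G5 ⊕ C = ((C ⊕ (((B ⊽ A) ⊽ A) ⊕ C)) ∨ (B ⊽ A)) ⊕ C
At A=0, B=1, C=0: circuit gives 1, formula gives 0.

No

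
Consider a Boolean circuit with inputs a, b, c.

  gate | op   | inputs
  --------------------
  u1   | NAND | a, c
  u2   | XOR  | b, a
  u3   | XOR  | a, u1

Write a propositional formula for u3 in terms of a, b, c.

a XOR (a NAND c)

u1 = a NAND c
u3 = a XOR u1 = a XOR (a NAND c)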